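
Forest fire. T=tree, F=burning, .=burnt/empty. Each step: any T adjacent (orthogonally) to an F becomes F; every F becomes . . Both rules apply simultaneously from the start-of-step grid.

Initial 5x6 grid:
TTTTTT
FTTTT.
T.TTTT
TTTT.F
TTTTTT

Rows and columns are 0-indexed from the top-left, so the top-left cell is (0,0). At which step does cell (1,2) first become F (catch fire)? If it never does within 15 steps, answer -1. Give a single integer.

Step 1: cell (1,2)='T' (+5 fires, +2 burnt)
Step 2: cell (1,2)='F' (+5 fires, +5 burnt)
  -> target ignites at step 2
Step 3: cell (1,2)='.' (+8 fires, +5 burnt)
Step 4: cell (1,2)='.' (+6 fires, +8 burnt)
Step 5: cell (1,2)='.' (+1 fires, +6 burnt)
Step 6: cell (1,2)='.' (+0 fires, +1 burnt)
  fire out at step 6

2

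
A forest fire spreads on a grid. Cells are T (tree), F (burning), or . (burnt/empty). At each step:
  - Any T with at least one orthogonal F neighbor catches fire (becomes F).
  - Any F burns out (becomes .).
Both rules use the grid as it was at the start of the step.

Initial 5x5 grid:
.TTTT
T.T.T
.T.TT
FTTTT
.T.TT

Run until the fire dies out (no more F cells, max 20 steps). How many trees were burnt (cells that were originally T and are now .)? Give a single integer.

Answer: 16

Derivation:
Step 1: +1 fires, +1 burnt (F count now 1)
Step 2: +3 fires, +1 burnt (F count now 3)
Step 3: +1 fires, +3 burnt (F count now 1)
Step 4: +3 fires, +1 burnt (F count now 3)
Step 5: +2 fires, +3 burnt (F count now 2)
Step 6: +1 fires, +2 burnt (F count now 1)
Step 7: +1 fires, +1 burnt (F count now 1)
Step 8: +1 fires, +1 burnt (F count now 1)
Step 9: +1 fires, +1 burnt (F count now 1)
Step 10: +2 fires, +1 burnt (F count now 2)
Step 11: +0 fires, +2 burnt (F count now 0)
Fire out after step 11
Initially T: 17, now '.': 24
Total burnt (originally-T cells now '.'): 16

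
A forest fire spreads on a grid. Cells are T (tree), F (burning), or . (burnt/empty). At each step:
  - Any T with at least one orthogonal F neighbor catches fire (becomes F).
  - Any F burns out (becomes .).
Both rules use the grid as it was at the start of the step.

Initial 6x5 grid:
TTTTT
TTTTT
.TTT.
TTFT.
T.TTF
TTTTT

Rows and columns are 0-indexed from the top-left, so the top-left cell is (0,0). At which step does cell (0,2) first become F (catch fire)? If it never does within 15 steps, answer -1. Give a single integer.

Step 1: cell (0,2)='T' (+6 fires, +2 burnt)
Step 2: cell (0,2)='T' (+6 fires, +6 burnt)
Step 3: cell (0,2)='F' (+5 fires, +6 burnt)
  -> target ignites at step 3
Step 4: cell (0,2)='.' (+5 fires, +5 burnt)
Step 5: cell (0,2)='.' (+2 fires, +5 burnt)
Step 6: cell (0,2)='.' (+0 fires, +2 burnt)
  fire out at step 6

3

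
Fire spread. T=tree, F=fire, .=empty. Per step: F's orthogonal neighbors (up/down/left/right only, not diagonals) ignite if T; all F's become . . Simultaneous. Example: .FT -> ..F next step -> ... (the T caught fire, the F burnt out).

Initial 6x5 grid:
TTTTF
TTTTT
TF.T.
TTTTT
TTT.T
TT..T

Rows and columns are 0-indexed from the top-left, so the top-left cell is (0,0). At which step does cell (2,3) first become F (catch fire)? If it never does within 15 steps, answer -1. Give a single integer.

Step 1: cell (2,3)='T' (+5 fires, +2 burnt)
Step 2: cell (2,3)='T' (+8 fires, +5 burnt)
Step 3: cell (2,3)='F' (+6 fires, +8 burnt)
  -> target ignites at step 3
Step 4: cell (2,3)='.' (+2 fires, +6 burnt)
Step 5: cell (2,3)='.' (+1 fires, +2 burnt)
Step 6: cell (2,3)='.' (+1 fires, +1 burnt)
Step 7: cell (2,3)='.' (+0 fires, +1 burnt)
  fire out at step 7

3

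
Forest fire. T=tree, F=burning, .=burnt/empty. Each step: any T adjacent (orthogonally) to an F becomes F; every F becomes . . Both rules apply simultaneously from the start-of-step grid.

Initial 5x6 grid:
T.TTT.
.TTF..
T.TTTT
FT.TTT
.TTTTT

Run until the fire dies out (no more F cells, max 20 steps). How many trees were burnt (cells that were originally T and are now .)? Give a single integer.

Answer: 19

Derivation:
Step 1: +5 fires, +2 burnt (F count now 5)
Step 2: +7 fires, +5 burnt (F count now 7)
Step 3: +4 fires, +7 burnt (F count now 4)
Step 4: +2 fires, +4 burnt (F count now 2)
Step 5: +1 fires, +2 burnt (F count now 1)
Step 6: +0 fires, +1 burnt (F count now 0)
Fire out after step 6
Initially T: 20, now '.': 29
Total burnt (originally-T cells now '.'): 19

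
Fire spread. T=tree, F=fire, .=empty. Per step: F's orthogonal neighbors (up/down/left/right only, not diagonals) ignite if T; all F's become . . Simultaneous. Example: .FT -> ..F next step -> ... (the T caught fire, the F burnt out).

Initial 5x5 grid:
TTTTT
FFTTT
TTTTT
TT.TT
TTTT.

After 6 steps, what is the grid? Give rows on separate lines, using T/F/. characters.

Step 1: 5 trees catch fire, 2 burn out
  FFTTT
  ..FTT
  FFTTT
  TT.TT
  TTTT.
Step 2: 5 trees catch fire, 5 burn out
  ..FTT
  ...FT
  ..FTT
  FF.TT
  TTTT.
Step 3: 5 trees catch fire, 5 burn out
  ...FT
  ....F
  ...FT
  ...TT
  FFTT.
Step 4: 4 trees catch fire, 5 burn out
  ....F
  .....
  ....F
  ...FT
  ..FT.
Step 5: 2 trees catch fire, 4 burn out
  .....
  .....
  .....
  ....F
  ...F.
Step 6: 0 trees catch fire, 2 burn out
  .....
  .....
  .....
  .....
  .....

.....
.....
.....
.....
.....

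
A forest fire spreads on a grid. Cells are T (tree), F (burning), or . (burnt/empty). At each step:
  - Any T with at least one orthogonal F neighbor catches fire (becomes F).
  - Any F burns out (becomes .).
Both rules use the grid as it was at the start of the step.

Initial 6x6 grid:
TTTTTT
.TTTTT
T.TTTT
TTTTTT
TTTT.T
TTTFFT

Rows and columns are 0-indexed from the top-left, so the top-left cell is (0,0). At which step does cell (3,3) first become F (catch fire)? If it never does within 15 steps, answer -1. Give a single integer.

Step 1: cell (3,3)='T' (+3 fires, +2 burnt)
Step 2: cell (3,3)='F' (+4 fires, +3 burnt)
  -> target ignites at step 2
Step 3: cell (3,3)='.' (+6 fires, +4 burnt)
Step 4: cell (3,3)='.' (+6 fires, +6 burnt)
Step 5: cell (3,3)='.' (+5 fires, +6 burnt)
Step 6: cell (3,3)='.' (+5 fires, +5 burnt)
Step 7: cell (3,3)='.' (+1 fires, +5 burnt)
Step 8: cell (3,3)='.' (+1 fires, +1 burnt)
Step 9: cell (3,3)='.' (+0 fires, +1 burnt)
  fire out at step 9

2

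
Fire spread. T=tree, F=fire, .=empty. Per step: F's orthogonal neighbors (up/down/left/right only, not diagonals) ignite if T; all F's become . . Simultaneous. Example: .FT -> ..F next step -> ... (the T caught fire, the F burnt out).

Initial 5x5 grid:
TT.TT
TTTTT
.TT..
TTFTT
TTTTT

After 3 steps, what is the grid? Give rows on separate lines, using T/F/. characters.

Step 1: 4 trees catch fire, 1 burn out
  TT.TT
  TTTTT
  .TF..
  TF.FT
  TTFTT
Step 2: 6 trees catch fire, 4 burn out
  TT.TT
  TTFTT
  .F...
  F...F
  TF.FT
Step 3: 4 trees catch fire, 6 burn out
  TT.TT
  TF.FT
  .....
  .....
  F...F

TT.TT
TF.FT
.....
.....
F...F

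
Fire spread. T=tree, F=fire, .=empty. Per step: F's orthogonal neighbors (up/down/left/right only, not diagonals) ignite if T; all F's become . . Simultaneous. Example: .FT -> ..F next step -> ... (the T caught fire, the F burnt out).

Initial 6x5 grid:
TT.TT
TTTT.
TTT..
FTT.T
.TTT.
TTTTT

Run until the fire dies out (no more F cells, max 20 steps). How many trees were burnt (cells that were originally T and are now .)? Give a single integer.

Answer: 21

Derivation:
Step 1: +2 fires, +1 burnt (F count now 2)
Step 2: +4 fires, +2 burnt (F count now 4)
Step 3: +5 fires, +4 burnt (F count now 5)
Step 4: +5 fires, +5 burnt (F count now 5)
Step 5: +2 fires, +5 burnt (F count now 2)
Step 6: +2 fires, +2 burnt (F count now 2)
Step 7: +1 fires, +2 burnt (F count now 1)
Step 8: +0 fires, +1 burnt (F count now 0)
Fire out after step 8
Initially T: 22, now '.': 29
Total burnt (originally-T cells now '.'): 21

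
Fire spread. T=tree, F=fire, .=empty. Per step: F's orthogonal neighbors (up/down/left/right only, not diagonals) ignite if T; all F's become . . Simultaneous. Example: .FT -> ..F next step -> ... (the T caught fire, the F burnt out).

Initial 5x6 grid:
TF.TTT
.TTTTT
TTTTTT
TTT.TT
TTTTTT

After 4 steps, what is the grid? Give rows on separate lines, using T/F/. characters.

Step 1: 2 trees catch fire, 1 burn out
  F..TTT
  .FTTTT
  TTTTTT
  TTT.TT
  TTTTTT
Step 2: 2 trees catch fire, 2 burn out
  ...TTT
  ..FTTT
  TFTTTT
  TTT.TT
  TTTTTT
Step 3: 4 trees catch fire, 2 burn out
  ...TTT
  ...FTT
  F.FTTT
  TFT.TT
  TTTTTT
Step 4: 6 trees catch fire, 4 burn out
  ...FTT
  ....FT
  ...FTT
  F.F.TT
  TFTTTT

...FTT
....FT
...FTT
F.F.TT
TFTTTT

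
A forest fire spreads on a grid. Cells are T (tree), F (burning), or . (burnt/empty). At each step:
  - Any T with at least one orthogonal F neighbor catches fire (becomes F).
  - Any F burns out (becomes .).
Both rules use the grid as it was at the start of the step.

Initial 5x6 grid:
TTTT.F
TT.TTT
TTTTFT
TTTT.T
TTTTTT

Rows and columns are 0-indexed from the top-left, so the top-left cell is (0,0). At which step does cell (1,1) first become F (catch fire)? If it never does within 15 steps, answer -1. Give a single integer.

Step 1: cell (1,1)='T' (+4 fires, +2 burnt)
Step 2: cell (1,1)='T' (+4 fires, +4 burnt)
Step 3: cell (1,1)='T' (+5 fires, +4 burnt)
Step 4: cell (1,1)='F' (+6 fires, +5 burnt)
  -> target ignites at step 4
Step 5: cell (1,1)='.' (+4 fires, +6 burnt)
Step 6: cell (1,1)='.' (+2 fires, +4 burnt)
Step 7: cell (1,1)='.' (+0 fires, +2 burnt)
  fire out at step 7

4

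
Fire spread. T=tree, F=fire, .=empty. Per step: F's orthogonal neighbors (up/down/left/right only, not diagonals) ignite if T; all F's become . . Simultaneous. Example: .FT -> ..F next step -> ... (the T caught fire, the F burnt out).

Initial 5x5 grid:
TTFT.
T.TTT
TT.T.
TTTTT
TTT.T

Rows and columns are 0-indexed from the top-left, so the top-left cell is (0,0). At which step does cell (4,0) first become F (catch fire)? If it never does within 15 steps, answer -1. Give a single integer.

Step 1: cell (4,0)='T' (+3 fires, +1 burnt)
Step 2: cell (4,0)='T' (+2 fires, +3 burnt)
Step 3: cell (4,0)='T' (+3 fires, +2 burnt)
Step 4: cell (4,0)='T' (+2 fires, +3 burnt)
Step 5: cell (4,0)='T' (+4 fires, +2 burnt)
Step 6: cell (4,0)='F' (+4 fires, +4 burnt)
  -> target ignites at step 6
Step 7: cell (4,0)='.' (+1 fires, +4 burnt)
Step 8: cell (4,0)='.' (+0 fires, +1 burnt)
  fire out at step 8

6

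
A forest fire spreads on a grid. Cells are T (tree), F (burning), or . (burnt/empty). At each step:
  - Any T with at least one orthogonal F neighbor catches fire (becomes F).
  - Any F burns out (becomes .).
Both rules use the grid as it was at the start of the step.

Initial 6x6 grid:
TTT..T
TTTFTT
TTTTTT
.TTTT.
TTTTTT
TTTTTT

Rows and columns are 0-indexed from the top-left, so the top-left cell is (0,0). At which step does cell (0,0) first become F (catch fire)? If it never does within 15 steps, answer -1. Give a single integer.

Step 1: cell (0,0)='T' (+3 fires, +1 burnt)
Step 2: cell (0,0)='T' (+6 fires, +3 burnt)
Step 3: cell (0,0)='T' (+8 fires, +6 burnt)
Step 4: cell (0,0)='F' (+6 fires, +8 burnt)
  -> target ignites at step 4
Step 5: cell (0,0)='.' (+4 fires, +6 burnt)
Step 6: cell (0,0)='.' (+3 fires, +4 burnt)
Step 7: cell (0,0)='.' (+1 fires, +3 burnt)
Step 8: cell (0,0)='.' (+0 fires, +1 burnt)
  fire out at step 8

4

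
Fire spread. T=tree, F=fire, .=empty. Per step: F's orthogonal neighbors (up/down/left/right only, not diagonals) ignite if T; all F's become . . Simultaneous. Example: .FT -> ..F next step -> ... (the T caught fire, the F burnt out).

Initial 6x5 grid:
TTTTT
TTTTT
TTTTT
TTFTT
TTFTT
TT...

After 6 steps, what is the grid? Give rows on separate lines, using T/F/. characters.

Step 1: 5 trees catch fire, 2 burn out
  TTTTT
  TTTTT
  TTFTT
  TF.FT
  TF.FT
  TT...
Step 2: 8 trees catch fire, 5 burn out
  TTTTT
  TTFTT
  TF.FT
  F...F
  F...F
  TF...
Step 3: 6 trees catch fire, 8 burn out
  TTFTT
  TF.FT
  F...F
  .....
  .....
  F....
Step 4: 4 trees catch fire, 6 burn out
  TF.FT
  F...F
  .....
  .....
  .....
  .....
Step 5: 2 trees catch fire, 4 burn out
  F...F
  .....
  .....
  .....
  .....
  .....
Step 6: 0 trees catch fire, 2 burn out
  .....
  .....
  .....
  .....
  .....
  .....

.....
.....
.....
.....
.....
.....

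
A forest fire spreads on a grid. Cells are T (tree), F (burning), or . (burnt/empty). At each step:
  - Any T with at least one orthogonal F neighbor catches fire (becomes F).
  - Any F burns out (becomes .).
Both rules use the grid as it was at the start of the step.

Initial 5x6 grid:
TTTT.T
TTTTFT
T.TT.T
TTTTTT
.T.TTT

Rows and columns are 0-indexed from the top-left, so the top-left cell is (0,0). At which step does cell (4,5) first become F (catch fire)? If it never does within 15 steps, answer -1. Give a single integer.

Step 1: cell (4,5)='T' (+2 fires, +1 burnt)
Step 2: cell (4,5)='T' (+5 fires, +2 burnt)
Step 3: cell (4,5)='T' (+5 fires, +5 burnt)
Step 4: cell (4,5)='F' (+6 fires, +5 burnt)
  -> target ignites at step 4
Step 5: cell (4,5)='.' (+4 fires, +6 burnt)
Step 6: cell (4,5)='.' (+2 fires, +4 burnt)
Step 7: cell (4,5)='.' (+0 fires, +2 burnt)
  fire out at step 7

4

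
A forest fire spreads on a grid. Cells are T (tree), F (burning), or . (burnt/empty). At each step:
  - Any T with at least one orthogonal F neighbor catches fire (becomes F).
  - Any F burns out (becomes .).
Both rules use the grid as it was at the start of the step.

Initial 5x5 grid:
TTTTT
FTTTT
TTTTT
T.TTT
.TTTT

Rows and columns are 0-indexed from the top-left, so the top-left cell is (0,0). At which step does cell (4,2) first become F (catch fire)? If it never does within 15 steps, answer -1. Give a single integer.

Step 1: cell (4,2)='T' (+3 fires, +1 burnt)
Step 2: cell (4,2)='T' (+4 fires, +3 burnt)
Step 3: cell (4,2)='T' (+3 fires, +4 burnt)
Step 4: cell (4,2)='T' (+4 fires, +3 burnt)
Step 5: cell (4,2)='F' (+4 fires, +4 burnt)
  -> target ignites at step 5
Step 6: cell (4,2)='.' (+3 fires, +4 burnt)
Step 7: cell (4,2)='.' (+1 fires, +3 burnt)
Step 8: cell (4,2)='.' (+0 fires, +1 burnt)
  fire out at step 8

5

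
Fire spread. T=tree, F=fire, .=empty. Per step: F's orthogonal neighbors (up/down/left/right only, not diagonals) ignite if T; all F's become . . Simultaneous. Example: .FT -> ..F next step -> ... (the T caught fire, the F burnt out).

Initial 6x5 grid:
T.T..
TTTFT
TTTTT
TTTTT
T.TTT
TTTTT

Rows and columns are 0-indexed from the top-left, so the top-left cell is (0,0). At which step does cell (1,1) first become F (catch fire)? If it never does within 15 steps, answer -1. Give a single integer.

Step 1: cell (1,1)='T' (+3 fires, +1 burnt)
Step 2: cell (1,1)='F' (+5 fires, +3 burnt)
  -> target ignites at step 2
Step 3: cell (1,1)='.' (+5 fires, +5 burnt)
Step 4: cell (1,1)='.' (+6 fires, +5 burnt)
Step 5: cell (1,1)='.' (+3 fires, +6 burnt)
Step 6: cell (1,1)='.' (+2 fires, +3 burnt)
Step 7: cell (1,1)='.' (+1 fires, +2 burnt)
Step 8: cell (1,1)='.' (+0 fires, +1 burnt)
  fire out at step 8

2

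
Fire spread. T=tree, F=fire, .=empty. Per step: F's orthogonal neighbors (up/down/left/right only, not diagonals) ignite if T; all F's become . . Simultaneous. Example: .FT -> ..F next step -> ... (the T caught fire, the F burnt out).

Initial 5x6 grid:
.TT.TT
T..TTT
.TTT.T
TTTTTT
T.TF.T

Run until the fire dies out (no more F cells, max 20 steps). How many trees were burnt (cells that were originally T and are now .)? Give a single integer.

Step 1: +2 fires, +1 burnt (F count now 2)
Step 2: +3 fires, +2 burnt (F count now 3)
Step 3: +4 fires, +3 burnt (F count now 4)
Step 4: +5 fires, +4 burnt (F count now 5)
Step 5: +3 fires, +5 burnt (F count now 3)
Step 6: +1 fires, +3 burnt (F count now 1)
Step 7: +0 fires, +1 burnt (F count now 0)
Fire out after step 7
Initially T: 21, now '.': 27
Total burnt (originally-T cells now '.'): 18

Answer: 18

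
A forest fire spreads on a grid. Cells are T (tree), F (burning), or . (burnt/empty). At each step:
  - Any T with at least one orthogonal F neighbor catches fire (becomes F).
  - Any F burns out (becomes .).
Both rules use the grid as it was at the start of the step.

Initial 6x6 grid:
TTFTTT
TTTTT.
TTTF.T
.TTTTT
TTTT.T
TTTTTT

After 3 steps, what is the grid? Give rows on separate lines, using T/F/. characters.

Step 1: 6 trees catch fire, 2 burn out
  TF.FTT
  TTFFT.
  TTF..T
  .TTFTT
  TTTT.T
  TTTTTT
Step 2: 8 trees catch fire, 6 burn out
  F...FT
  TF..F.
  TF...T
  .TF.FT
  TTTF.T
  TTTTTT
Step 3: 7 trees catch fire, 8 burn out
  .....F
  F.....
  F....T
  .F...F
  TTF..T
  TTTFTT

.....F
F.....
F....T
.F...F
TTF..T
TTTFTT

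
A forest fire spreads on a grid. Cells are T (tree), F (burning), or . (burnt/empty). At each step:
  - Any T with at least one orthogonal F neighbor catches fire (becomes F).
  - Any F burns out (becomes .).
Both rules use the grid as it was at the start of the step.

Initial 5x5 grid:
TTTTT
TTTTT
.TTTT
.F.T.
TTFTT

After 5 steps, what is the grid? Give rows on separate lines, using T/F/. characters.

Step 1: 3 trees catch fire, 2 burn out
  TTTTT
  TTTTT
  .FTTT
  ...T.
  TF.FT
Step 2: 5 trees catch fire, 3 burn out
  TTTTT
  TFTTT
  ..FTT
  ...F.
  F...F
Step 3: 4 trees catch fire, 5 burn out
  TFTTT
  F.FTT
  ...FT
  .....
  .....
Step 4: 4 trees catch fire, 4 burn out
  F.FTT
  ...FT
  ....F
  .....
  .....
Step 5: 2 trees catch fire, 4 burn out
  ...FT
  ....F
  .....
  .....
  .....

...FT
....F
.....
.....
.....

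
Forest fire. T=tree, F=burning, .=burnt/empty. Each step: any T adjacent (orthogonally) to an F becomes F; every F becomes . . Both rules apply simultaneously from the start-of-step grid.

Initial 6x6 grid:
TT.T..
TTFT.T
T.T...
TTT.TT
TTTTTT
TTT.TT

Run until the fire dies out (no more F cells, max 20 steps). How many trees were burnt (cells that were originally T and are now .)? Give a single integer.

Step 1: +3 fires, +1 burnt (F count now 3)
Step 2: +4 fires, +3 burnt (F count now 4)
Step 3: +4 fires, +4 burnt (F count now 4)
Step 4: +4 fires, +4 burnt (F count now 4)
Step 5: +3 fires, +4 burnt (F count now 3)
Step 6: +4 fires, +3 burnt (F count now 4)
Step 7: +2 fires, +4 burnt (F count now 2)
Step 8: +0 fires, +2 burnt (F count now 0)
Fire out after step 8
Initially T: 25, now '.': 35
Total burnt (originally-T cells now '.'): 24

Answer: 24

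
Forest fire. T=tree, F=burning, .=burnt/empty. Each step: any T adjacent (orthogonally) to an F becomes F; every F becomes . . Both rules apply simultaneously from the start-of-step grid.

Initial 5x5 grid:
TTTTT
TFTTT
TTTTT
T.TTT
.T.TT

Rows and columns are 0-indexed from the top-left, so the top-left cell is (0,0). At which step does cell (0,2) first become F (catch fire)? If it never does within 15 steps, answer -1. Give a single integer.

Step 1: cell (0,2)='T' (+4 fires, +1 burnt)
Step 2: cell (0,2)='F' (+5 fires, +4 burnt)
  -> target ignites at step 2
Step 3: cell (0,2)='.' (+5 fires, +5 burnt)
Step 4: cell (0,2)='.' (+3 fires, +5 burnt)
Step 5: cell (0,2)='.' (+2 fires, +3 burnt)
Step 6: cell (0,2)='.' (+1 fires, +2 burnt)
Step 7: cell (0,2)='.' (+0 fires, +1 burnt)
  fire out at step 7

2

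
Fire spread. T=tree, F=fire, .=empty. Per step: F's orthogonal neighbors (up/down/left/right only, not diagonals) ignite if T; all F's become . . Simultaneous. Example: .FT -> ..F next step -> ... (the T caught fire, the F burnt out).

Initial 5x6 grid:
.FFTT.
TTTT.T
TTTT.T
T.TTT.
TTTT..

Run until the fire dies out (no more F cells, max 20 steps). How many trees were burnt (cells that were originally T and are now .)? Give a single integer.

Answer: 18

Derivation:
Step 1: +3 fires, +2 burnt (F count now 3)
Step 2: +5 fires, +3 burnt (F count now 5)
Step 3: +3 fires, +5 burnt (F count now 3)
Step 4: +3 fires, +3 burnt (F count now 3)
Step 5: +4 fires, +3 burnt (F count now 4)
Step 6: +0 fires, +4 burnt (F count now 0)
Fire out after step 6
Initially T: 20, now '.': 28
Total burnt (originally-T cells now '.'): 18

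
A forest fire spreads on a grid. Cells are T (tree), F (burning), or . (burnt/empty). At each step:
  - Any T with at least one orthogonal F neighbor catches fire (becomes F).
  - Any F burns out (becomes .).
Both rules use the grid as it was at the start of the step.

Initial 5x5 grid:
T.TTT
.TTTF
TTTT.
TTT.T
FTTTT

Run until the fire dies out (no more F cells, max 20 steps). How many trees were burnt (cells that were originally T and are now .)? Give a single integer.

Step 1: +4 fires, +2 burnt (F count now 4)
Step 2: +6 fires, +4 burnt (F count now 6)
Step 3: +6 fires, +6 burnt (F count now 6)
Step 4: +1 fires, +6 burnt (F count now 1)
Step 5: +1 fires, +1 burnt (F count now 1)
Step 6: +0 fires, +1 burnt (F count now 0)
Fire out after step 6
Initially T: 19, now '.': 24
Total burnt (originally-T cells now '.'): 18

Answer: 18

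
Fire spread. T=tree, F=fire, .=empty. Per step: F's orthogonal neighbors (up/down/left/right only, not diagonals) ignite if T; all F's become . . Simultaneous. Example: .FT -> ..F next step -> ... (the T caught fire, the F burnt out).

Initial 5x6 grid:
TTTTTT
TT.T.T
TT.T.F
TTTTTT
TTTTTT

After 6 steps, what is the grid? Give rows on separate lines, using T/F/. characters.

Step 1: 2 trees catch fire, 1 burn out
  TTTTTT
  TT.T.F
  TT.T..
  TTTTTF
  TTTTTT
Step 2: 3 trees catch fire, 2 burn out
  TTTTTF
  TT.T..
  TT.T..
  TTTTF.
  TTTTTF
Step 3: 3 trees catch fire, 3 burn out
  TTTTF.
  TT.T..
  TT.T..
  TTTF..
  TTTTF.
Step 4: 4 trees catch fire, 3 burn out
  TTTF..
  TT.T..
  TT.F..
  TTF...
  TTTF..
Step 5: 4 trees catch fire, 4 burn out
  TTF...
  TT.F..
  TT....
  TF....
  TTF...
Step 6: 4 trees catch fire, 4 burn out
  TF....
  TT....
  TF....
  F.....
  TF....

TF....
TT....
TF....
F.....
TF....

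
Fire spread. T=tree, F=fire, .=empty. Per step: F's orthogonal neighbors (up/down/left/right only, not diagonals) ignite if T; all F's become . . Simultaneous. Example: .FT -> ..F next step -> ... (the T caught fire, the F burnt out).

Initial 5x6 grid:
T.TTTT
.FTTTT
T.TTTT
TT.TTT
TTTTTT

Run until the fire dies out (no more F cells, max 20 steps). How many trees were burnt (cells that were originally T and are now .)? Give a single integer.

Answer: 24

Derivation:
Step 1: +1 fires, +1 burnt (F count now 1)
Step 2: +3 fires, +1 burnt (F count now 3)
Step 3: +3 fires, +3 burnt (F count now 3)
Step 4: +4 fires, +3 burnt (F count now 4)
Step 5: +4 fires, +4 burnt (F count now 4)
Step 6: +3 fires, +4 burnt (F count now 3)
Step 7: +2 fires, +3 burnt (F count now 2)
Step 8: +2 fires, +2 burnt (F count now 2)
Step 9: +1 fires, +2 burnt (F count now 1)
Step 10: +1 fires, +1 burnt (F count now 1)
Step 11: +0 fires, +1 burnt (F count now 0)
Fire out after step 11
Initially T: 25, now '.': 29
Total burnt (originally-T cells now '.'): 24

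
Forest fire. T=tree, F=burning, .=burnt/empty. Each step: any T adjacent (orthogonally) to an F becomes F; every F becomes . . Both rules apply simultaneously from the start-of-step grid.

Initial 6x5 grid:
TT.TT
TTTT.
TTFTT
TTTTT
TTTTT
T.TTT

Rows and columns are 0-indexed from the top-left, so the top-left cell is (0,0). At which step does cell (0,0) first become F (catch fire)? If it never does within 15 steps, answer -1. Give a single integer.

Step 1: cell (0,0)='T' (+4 fires, +1 burnt)
Step 2: cell (0,0)='T' (+7 fires, +4 burnt)
Step 3: cell (0,0)='T' (+8 fires, +7 burnt)
Step 4: cell (0,0)='F' (+5 fires, +8 burnt)
  -> target ignites at step 4
Step 5: cell (0,0)='.' (+2 fires, +5 burnt)
Step 6: cell (0,0)='.' (+0 fires, +2 burnt)
  fire out at step 6

4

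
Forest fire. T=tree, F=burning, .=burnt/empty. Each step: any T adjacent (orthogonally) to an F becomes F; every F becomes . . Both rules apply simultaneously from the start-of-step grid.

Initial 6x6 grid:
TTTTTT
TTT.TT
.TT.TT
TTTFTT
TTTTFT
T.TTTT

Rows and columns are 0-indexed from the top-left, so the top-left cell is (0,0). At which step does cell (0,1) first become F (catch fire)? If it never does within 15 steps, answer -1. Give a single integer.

Step 1: cell (0,1)='T' (+5 fires, +2 burnt)
Step 2: cell (0,1)='T' (+7 fires, +5 burnt)
Step 3: cell (0,1)='T' (+7 fires, +7 burnt)
Step 4: cell (0,1)='T' (+5 fires, +7 burnt)
Step 5: cell (0,1)='F' (+5 fires, +5 burnt)
  -> target ignites at step 5
Step 6: cell (0,1)='.' (+1 fires, +5 burnt)
Step 7: cell (0,1)='.' (+0 fires, +1 burnt)
  fire out at step 7

5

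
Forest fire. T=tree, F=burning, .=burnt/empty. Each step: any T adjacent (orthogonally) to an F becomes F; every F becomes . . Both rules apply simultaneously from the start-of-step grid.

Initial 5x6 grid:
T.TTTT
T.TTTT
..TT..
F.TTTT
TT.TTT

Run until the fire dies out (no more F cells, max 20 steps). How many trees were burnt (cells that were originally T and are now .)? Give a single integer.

Answer: 2

Derivation:
Step 1: +1 fires, +1 burnt (F count now 1)
Step 2: +1 fires, +1 burnt (F count now 1)
Step 3: +0 fires, +1 burnt (F count now 0)
Fire out after step 3
Initially T: 21, now '.': 11
Total burnt (originally-T cells now '.'): 2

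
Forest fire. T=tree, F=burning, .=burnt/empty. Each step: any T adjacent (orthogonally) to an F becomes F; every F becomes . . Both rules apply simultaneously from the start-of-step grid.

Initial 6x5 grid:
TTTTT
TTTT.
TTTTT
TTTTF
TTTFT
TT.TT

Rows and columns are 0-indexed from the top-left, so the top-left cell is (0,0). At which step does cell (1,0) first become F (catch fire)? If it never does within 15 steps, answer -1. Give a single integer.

Step 1: cell (1,0)='T' (+5 fires, +2 burnt)
Step 2: cell (1,0)='T' (+4 fires, +5 burnt)
Step 3: cell (1,0)='T' (+5 fires, +4 burnt)
Step 4: cell (1,0)='T' (+5 fires, +5 burnt)
Step 5: cell (1,0)='T' (+4 fires, +5 burnt)
Step 6: cell (1,0)='F' (+2 fires, +4 burnt)
  -> target ignites at step 6
Step 7: cell (1,0)='.' (+1 fires, +2 burnt)
Step 8: cell (1,0)='.' (+0 fires, +1 burnt)
  fire out at step 8

6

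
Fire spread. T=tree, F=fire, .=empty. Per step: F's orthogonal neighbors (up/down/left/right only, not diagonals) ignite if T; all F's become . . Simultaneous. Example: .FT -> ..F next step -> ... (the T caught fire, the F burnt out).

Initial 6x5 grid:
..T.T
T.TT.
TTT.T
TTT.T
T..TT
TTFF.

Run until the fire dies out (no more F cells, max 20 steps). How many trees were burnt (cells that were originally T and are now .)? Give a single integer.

Answer: 17

Derivation:
Step 1: +2 fires, +2 burnt (F count now 2)
Step 2: +2 fires, +2 burnt (F count now 2)
Step 3: +2 fires, +2 burnt (F count now 2)
Step 4: +2 fires, +2 burnt (F count now 2)
Step 5: +2 fires, +2 burnt (F count now 2)
Step 6: +3 fires, +2 burnt (F count now 3)
Step 7: +1 fires, +3 burnt (F count now 1)
Step 8: +1 fires, +1 burnt (F count now 1)
Step 9: +2 fires, +1 burnt (F count now 2)
Step 10: +0 fires, +2 burnt (F count now 0)
Fire out after step 10
Initially T: 18, now '.': 29
Total burnt (originally-T cells now '.'): 17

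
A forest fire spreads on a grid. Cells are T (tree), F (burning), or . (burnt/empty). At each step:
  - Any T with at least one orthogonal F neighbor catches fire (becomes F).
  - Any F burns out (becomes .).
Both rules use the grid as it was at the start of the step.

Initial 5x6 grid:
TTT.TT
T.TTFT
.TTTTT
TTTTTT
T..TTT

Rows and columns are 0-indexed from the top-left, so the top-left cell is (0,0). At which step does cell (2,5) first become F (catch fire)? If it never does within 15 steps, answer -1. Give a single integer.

Step 1: cell (2,5)='T' (+4 fires, +1 burnt)
Step 2: cell (2,5)='F' (+5 fires, +4 burnt)
  -> target ignites at step 2
Step 3: cell (2,5)='.' (+5 fires, +5 burnt)
Step 4: cell (2,5)='.' (+5 fires, +5 burnt)
Step 5: cell (2,5)='.' (+2 fires, +5 burnt)
Step 6: cell (2,5)='.' (+2 fires, +2 burnt)
Step 7: cell (2,5)='.' (+1 fires, +2 burnt)
Step 8: cell (2,5)='.' (+0 fires, +1 burnt)
  fire out at step 8

2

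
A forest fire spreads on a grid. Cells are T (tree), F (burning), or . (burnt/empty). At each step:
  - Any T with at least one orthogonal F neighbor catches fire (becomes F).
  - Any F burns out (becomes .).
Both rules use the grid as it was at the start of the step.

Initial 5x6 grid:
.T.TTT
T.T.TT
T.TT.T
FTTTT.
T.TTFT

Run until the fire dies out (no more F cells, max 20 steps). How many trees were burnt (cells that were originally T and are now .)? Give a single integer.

Answer: 13

Derivation:
Step 1: +6 fires, +2 burnt (F count now 6)
Step 2: +4 fires, +6 burnt (F count now 4)
Step 3: +2 fires, +4 burnt (F count now 2)
Step 4: +1 fires, +2 burnt (F count now 1)
Step 5: +0 fires, +1 burnt (F count now 0)
Fire out after step 5
Initially T: 20, now '.': 23
Total burnt (originally-T cells now '.'): 13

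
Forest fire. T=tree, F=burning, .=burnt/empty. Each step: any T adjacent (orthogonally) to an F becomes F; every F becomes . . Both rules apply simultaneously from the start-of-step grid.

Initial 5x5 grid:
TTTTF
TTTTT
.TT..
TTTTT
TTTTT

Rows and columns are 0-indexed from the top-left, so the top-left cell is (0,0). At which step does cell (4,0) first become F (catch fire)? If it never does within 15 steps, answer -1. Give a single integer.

Step 1: cell (4,0)='T' (+2 fires, +1 burnt)
Step 2: cell (4,0)='T' (+2 fires, +2 burnt)
Step 3: cell (4,0)='T' (+2 fires, +2 burnt)
Step 4: cell (4,0)='T' (+3 fires, +2 burnt)
Step 5: cell (4,0)='T' (+3 fires, +3 burnt)
Step 6: cell (4,0)='T' (+3 fires, +3 burnt)
Step 7: cell (4,0)='T' (+4 fires, +3 burnt)
Step 8: cell (4,0)='F' (+2 fires, +4 burnt)
  -> target ignites at step 8
Step 9: cell (4,0)='.' (+0 fires, +2 burnt)
  fire out at step 9

8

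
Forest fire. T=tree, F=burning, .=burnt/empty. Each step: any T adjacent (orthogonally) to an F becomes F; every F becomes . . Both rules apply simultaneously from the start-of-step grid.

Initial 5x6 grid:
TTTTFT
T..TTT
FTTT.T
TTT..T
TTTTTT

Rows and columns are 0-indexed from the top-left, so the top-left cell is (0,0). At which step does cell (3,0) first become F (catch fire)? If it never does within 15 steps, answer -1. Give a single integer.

Step 1: cell (3,0)='F' (+6 fires, +2 burnt)
  -> target ignites at step 1
Step 2: cell (3,0)='.' (+7 fires, +6 burnt)
Step 3: cell (3,0)='.' (+5 fires, +7 burnt)
Step 4: cell (3,0)='.' (+2 fires, +5 burnt)
Step 5: cell (3,0)='.' (+2 fires, +2 burnt)
Step 6: cell (3,0)='.' (+1 fires, +2 burnt)
Step 7: cell (3,0)='.' (+0 fires, +1 burnt)
  fire out at step 7

1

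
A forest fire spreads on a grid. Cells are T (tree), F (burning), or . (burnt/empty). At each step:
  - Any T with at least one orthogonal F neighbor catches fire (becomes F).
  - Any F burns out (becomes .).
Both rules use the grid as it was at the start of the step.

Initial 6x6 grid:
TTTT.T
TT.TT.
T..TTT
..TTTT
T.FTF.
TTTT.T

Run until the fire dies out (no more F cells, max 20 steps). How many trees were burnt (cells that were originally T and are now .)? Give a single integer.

Step 1: +4 fires, +2 burnt (F count now 4)
Step 2: +5 fires, +4 burnt (F count now 5)
Step 3: +4 fires, +5 burnt (F count now 4)
Step 4: +2 fires, +4 burnt (F count now 2)
Step 5: +1 fires, +2 burnt (F count now 1)
Step 6: +1 fires, +1 burnt (F count now 1)
Step 7: +1 fires, +1 burnt (F count now 1)
Step 8: +2 fires, +1 burnt (F count now 2)
Step 9: +1 fires, +2 burnt (F count now 1)
Step 10: +1 fires, +1 burnt (F count now 1)
Step 11: +0 fires, +1 burnt (F count now 0)
Fire out after step 11
Initially T: 24, now '.': 34
Total burnt (originally-T cells now '.'): 22

Answer: 22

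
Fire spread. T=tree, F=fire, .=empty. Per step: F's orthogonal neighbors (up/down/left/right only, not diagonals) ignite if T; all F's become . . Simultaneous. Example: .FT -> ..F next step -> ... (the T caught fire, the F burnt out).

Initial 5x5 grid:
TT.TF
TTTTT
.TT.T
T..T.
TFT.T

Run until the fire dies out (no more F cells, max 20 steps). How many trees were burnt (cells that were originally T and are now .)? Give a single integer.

Step 1: +4 fires, +2 burnt (F count now 4)
Step 2: +3 fires, +4 burnt (F count now 3)
Step 3: +1 fires, +3 burnt (F count now 1)
Step 4: +2 fires, +1 burnt (F count now 2)
Step 5: +3 fires, +2 burnt (F count now 3)
Step 6: +1 fires, +3 burnt (F count now 1)
Step 7: +0 fires, +1 burnt (F count now 0)
Fire out after step 7
Initially T: 16, now '.': 23
Total burnt (originally-T cells now '.'): 14

Answer: 14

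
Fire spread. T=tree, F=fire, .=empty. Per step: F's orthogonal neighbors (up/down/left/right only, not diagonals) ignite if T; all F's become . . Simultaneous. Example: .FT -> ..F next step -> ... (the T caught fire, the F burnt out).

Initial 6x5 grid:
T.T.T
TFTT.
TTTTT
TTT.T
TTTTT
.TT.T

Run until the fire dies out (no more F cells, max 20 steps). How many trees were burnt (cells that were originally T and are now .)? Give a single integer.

Step 1: +3 fires, +1 burnt (F count now 3)
Step 2: +6 fires, +3 burnt (F count now 6)
Step 3: +4 fires, +6 burnt (F count now 4)
Step 4: +4 fires, +4 burnt (F count now 4)
Step 5: +3 fires, +4 burnt (F count now 3)
Step 6: +1 fires, +3 burnt (F count now 1)
Step 7: +1 fires, +1 burnt (F count now 1)
Step 8: +0 fires, +1 burnt (F count now 0)
Fire out after step 8
Initially T: 23, now '.': 29
Total burnt (originally-T cells now '.'): 22

Answer: 22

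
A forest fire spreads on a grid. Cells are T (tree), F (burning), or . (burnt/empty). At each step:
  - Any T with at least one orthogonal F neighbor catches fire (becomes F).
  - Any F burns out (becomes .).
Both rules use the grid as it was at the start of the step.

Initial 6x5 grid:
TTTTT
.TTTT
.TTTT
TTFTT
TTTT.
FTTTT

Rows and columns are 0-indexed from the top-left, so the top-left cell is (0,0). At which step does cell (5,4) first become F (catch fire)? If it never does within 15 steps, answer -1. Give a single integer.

Step 1: cell (5,4)='T' (+6 fires, +2 burnt)
Step 2: cell (5,4)='T' (+8 fires, +6 burnt)
Step 3: cell (5,4)='T' (+5 fires, +8 burnt)
Step 4: cell (5,4)='F' (+4 fires, +5 burnt)
  -> target ignites at step 4
Step 5: cell (5,4)='.' (+2 fires, +4 burnt)
Step 6: cell (5,4)='.' (+0 fires, +2 burnt)
  fire out at step 6

4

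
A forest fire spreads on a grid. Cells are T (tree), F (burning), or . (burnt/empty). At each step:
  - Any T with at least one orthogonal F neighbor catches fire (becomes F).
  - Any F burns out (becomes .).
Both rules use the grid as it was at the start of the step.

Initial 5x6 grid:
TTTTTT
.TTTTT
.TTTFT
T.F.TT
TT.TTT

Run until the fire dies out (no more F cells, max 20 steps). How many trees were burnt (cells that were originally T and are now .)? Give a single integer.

Step 1: +5 fires, +2 burnt (F count now 5)
Step 2: +7 fires, +5 burnt (F count now 7)
Step 3: +6 fires, +7 burnt (F count now 6)
Step 4: +1 fires, +6 burnt (F count now 1)
Step 5: +1 fires, +1 burnt (F count now 1)
Step 6: +0 fires, +1 burnt (F count now 0)
Fire out after step 6
Initially T: 23, now '.': 27
Total burnt (originally-T cells now '.'): 20

Answer: 20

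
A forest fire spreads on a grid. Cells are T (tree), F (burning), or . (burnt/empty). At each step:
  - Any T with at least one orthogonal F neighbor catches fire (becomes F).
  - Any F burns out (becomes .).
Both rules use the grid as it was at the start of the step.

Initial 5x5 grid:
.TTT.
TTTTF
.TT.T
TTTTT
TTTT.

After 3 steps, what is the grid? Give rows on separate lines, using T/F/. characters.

Step 1: 2 trees catch fire, 1 burn out
  .TTT.
  TTTF.
  .TT.F
  TTTTT
  TTTT.
Step 2: 3 trees catch fire, 2 burn out
  .TTF.
  TTF..
  .TT..
  TTTTF
  TTTT.
Step 3: 4 trees catch fire, 3 burn out
  .TF..
  TF...
  .TF..
  TTTF.
  TTTT.

.TF..
TF...
.TF..
TTTF.
TTTT.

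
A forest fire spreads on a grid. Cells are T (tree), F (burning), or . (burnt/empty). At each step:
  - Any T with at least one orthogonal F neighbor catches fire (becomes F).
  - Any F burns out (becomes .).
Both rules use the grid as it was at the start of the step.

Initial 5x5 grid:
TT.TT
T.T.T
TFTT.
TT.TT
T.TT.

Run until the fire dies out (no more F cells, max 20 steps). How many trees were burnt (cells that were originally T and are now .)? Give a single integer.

Answer: 14

Derivation:
Step 1: +3 fires, +1 burnt (F count now 3)
Step 2: +4 fires, +3 burnt (F count now 4)
Step 3: +3 fires, +4 burnt (F count now 3)
Step 4: +3 fires, +3 burnt (F count now 3)
Step 5: +1 fires, +3 burnt (F count now 1)
Step 6: +0 fires, +1 burnt (F count now 0)
Fire out after step 6
Initially T: 17, now '.': 22
Total burnt (originally-T cells now '.'): 14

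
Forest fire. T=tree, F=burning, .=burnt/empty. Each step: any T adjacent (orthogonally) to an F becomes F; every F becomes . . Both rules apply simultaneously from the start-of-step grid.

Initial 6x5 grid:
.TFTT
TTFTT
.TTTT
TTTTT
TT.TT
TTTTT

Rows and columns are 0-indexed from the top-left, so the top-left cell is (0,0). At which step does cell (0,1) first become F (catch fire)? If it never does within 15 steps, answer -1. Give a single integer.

Step 1: cell (0,1)='F' (+5 fires, +2 burnt)
  -> target ignites at step 1
Step 2: cell (0,1)='.' (+6 fires, +5 burnt)
Step 3: cell (0,1)='.' (+3 fires, +6 burnt)
Step 4: cell (0,1)='.' (+4 fires, +3 burnt)
Step 5: cell (0,1)='.' (+4 fires, +4 burnt)
Step 6: cell (0,1)='.' (+3 fires, +4 burnt)
Step 7: cell (0,1)='.' (+0 fires, +3 burnt)
  fire out at step 7

1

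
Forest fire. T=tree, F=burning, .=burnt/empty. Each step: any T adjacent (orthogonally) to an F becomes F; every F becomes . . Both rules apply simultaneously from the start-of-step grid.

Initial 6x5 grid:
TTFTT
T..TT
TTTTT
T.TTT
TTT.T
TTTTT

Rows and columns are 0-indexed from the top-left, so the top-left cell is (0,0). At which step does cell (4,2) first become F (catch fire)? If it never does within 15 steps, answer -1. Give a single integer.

Step 1: cell (4,2)='T' (+2 fires, +1 burnt)
Step 2: cell (4,2)='T' (+3 fires, +2 burnt)
Step 3: cell (4,2)='T' (+3 fires, +3 burnt)
Step 4: cell (4,2)='T' (+4 fires, +3 burnt)
Step 5: cell (4,2)='T' (+4 fires, +4 burnt)
Step 6: cell (4,2)='F' (+3 fires, +4 burnt)
  -> target ignites at step 6
Step 7: cell (4,2)='.' (+4 fires, +3 burnt)
Step 8: cell (4,2)='.' (+2 fires, +4 burnt)
Step 9: cell (4,2)='.' (+0 fires, +2 burnt)
  fire out at step 9

6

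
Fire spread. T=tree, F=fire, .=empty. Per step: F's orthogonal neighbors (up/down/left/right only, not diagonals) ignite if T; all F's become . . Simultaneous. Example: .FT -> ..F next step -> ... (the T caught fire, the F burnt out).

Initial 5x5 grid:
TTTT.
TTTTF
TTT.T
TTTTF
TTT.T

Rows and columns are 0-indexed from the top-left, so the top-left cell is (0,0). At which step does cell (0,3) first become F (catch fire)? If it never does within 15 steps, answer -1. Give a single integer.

Step 1: cell (0,3)='T' (+4 fires, +2 burnt)
Step 2: cell (0,3)='F' (+3 fires, +4 burnt)
  -> target ignites at step 2
Step 3: cell (0,3)='.' (+5 fires, +3 burnt)
Step 4: cell (0,3)='.' (+5 fires, +5 burnt)
Step 5: cell (0,3)='.' (+3 fires, +5 burnt)
Step 6: cell (0,3)='.' (+0 fires, +3 burnt)
  fire out at step 6

2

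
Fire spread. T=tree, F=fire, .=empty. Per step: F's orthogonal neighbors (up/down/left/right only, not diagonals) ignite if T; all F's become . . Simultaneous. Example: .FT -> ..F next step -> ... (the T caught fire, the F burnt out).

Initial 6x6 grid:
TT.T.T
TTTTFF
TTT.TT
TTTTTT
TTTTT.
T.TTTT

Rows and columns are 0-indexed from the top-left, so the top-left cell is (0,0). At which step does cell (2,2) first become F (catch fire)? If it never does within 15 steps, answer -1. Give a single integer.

Step 1: cell (2,2)='T' (+4 fires, +2 burnt)
Step 2: cell (2,2)='T' (+4 fires, +4 burnt)
Step 3: cell (2,2)='F' (+4 fires, +4 burnt)
  -> target ignites at step 3
Step 4: cell (2,2)='.' (+6 fires, +4 burnt)
Step 5: cell (2,2)='.' (+6 fires, +6 burnt)
Step 6: cell (2,2)='.' (+3 fires, +6 burnt)
Step 7: cell (2,2)='.' (+1 fires, +3 burnt)
Step 8: cell (2,2)='.' (+1 fires, +1 burnt)
Step 9: cell (2,2)='.' (+0 fires, +1 burnt)
  fire out at step 9

3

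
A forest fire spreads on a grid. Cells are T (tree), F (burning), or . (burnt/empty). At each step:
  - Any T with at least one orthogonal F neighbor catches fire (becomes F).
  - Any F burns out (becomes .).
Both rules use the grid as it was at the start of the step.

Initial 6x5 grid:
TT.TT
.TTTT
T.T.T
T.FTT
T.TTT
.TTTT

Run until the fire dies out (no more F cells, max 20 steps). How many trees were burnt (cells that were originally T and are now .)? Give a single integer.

Answer: 19

Derivation:
Step 1: +3 fires, +1 burnt (F count now 3)
Step 2: +4 fires, +3 burnt (F count now 4)
Step 3: +6 fires, +4 burnt (F count now 6)
Step 4: +4 fires, +6 burnt (F count now 4)
Step 5: +2 fires, +4 burnt (F count now 2)
Step 6: +0 fires, +2 burnt (F count now 0)
Fire out after step 6
Initially T: 22, now '.': 27
Total burnt (originally-T cells now '.'): 19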